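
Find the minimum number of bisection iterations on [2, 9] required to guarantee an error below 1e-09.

We need (b-a)/2^n ≤ 1e-09
(9 - 2)/2^n ≤ 1e-09
7/2^n ≤ 1e-09
2^n ≥ 7000000000
n ≥ log₂(7000000000) = 32.70
n ≥ 33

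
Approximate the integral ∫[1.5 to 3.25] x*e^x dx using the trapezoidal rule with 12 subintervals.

f(x) = x*e^x
a = 1.5, b = 3.25, n = 12
h = (b - a)/n = 0.145833

Trapezoidal rule: (h/2)[f(x₀) + 2f(x₁) + 2f(x₂) + ... + f(xₙ)]

x_0 = 1.5000, f(x_0) = 6.722534, coefficient = 1
x_1 = 1.6458, f(x_1) = 8.534188, coefficient = 2
x_2 = 1.7917, f(x_2) = 10.749002, coefficient = 2
x_3 = 1.9375, f(x_3) = 13.448916, coefficient = 2
x_4 = 2.0833, f(x_4) = 16.731656, coefficient = 2
x_5 = 2.2292, f(x_5) = 20.713683, coefficient = 2
x_6 = 2.3750, f(x_6) = 25.533656, coefficient = 2
x_7 = 2.5208, f(x_7) = 31.356540, coefficient = 2
x_8 = 2.6667, f(x_8) = 38.378443, coefficient = 2
x_9 = 2.8125, f(x_9) = 46.832330, coefficient = 2
x_10 = 2.9583, f(x_10) = 56.994763, coefficient = 2
x_11 = 3.1042, f(x_11) = 69.193848, coefficient = 2
x_12 = 3.2500, f(x_12) = 83.818605, coefficient = 1

I ≈ (0.145833/2) × 767.475188 = 55.961732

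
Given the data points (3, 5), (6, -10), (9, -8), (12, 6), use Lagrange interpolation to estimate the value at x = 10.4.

Lagrange interpolation formula:
P(x) = Σ yᵢ × Lᵢ(x)
where Lᵢ(x) = Π_{j≠i} (x - xⱼ)/(xᵢ - xⱼ)

L_0(10.4) = (10.4 - 6)/(3 - 6) × (10.4 - 9)/(3 - 9) × (10.4 - 12)/(3 - 12) = 0.060840
L_1(10.4) = (10.4 - 3)/(6 - 3) × (10.4 - 9)/(6 - 9) × (10.4 - 12)/(6 - 12) = -0.306963
L_2(10.4) = (10.4 - 3)/(9 - 3) × (10.4 - 6)/(9 - 6) × (10.4 - 12)/(9 - 12) = 0.964741
L_3(10.4) = (10.4 - 3)/(12 - 3) × (10.4 - 6)/(12 - 6) × (10.4 - 9)/(12 - 9) = 0.281383

P(10.4) = 5×L_0(10.4) + (-10)×L_1(10.4) + (-8)×L_2(10.4) + 6×L_3(10.4)
P(10.4) = -2.655802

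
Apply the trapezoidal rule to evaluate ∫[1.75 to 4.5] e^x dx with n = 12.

f(x) = e^x
a = 1.75, b = 4.5, n = 12
h = (b - a)/n = 0.229167

Trapezoidal rule: (h/2)[f(x₀) + 2f(x₁) + 2f(x₂) + ... + f(xₙ)]

x_0 = 1.7500, f(x_0) = 5.754603, coefficient = 1
x_1 = 1.9792, f(x_1) = 7.236710, coefficient = 2
x_2 = 2.2083, f(x_2) = 9.100536, coefficient = 2
x_3 = 2.4375, f(x_3) = 11.444394, coefficient = 2
x_4 = 2.6667, f(x_4) = 14.391916, coefficient = 2
x_5 = 2.8958, f(x_5) = 18.098577, coefficient = 2
x_6 = 3.1250, f(x_6) = 22.759895, coefficient = 2
x_7 = 3.3542, f(x_7) = 28.621743, coefficient = 2
x_8 = 3.5833, f(x_8) = 35.993319, coefficient = 2
x_9 = 3.8125, f(x_9) = 45.263456, coefficient = 2
x_10 = 4.0417, f(x_10) = 56.921132, coefficient = 2
x_11 = 4.2708, f(x_11) = 71.581262, coefficient = 2
x_12 = 4.5000, f(x_12) = 90.017131, coefficient = 1

I ≈ (0.229167/2) × 738.597615 = 84.630977
Exact value: 84.262529
Error: 0.368448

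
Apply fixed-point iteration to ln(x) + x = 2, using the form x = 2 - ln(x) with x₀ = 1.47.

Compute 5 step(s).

Equation: ln(x) + x = 2
Fixed-point form: x = 2 - ln(x)
x₀ = 1.47

x_1 = g(1.470000) = 1.614738
x_2 = g(1.614738) = 1.520828
x_3 = g(1.520828) = 1.580745
x_4 = g(1.580745) = 1.542104
x_5 = g(1.542104) = 1.566853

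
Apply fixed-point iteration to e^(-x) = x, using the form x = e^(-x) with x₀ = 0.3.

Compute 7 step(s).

Equation: e^(-x) = x
Fixed-point form: x = e^(-x)
x₀ = 0.3

x_1 = g(0.300000) = 0.740818
x_2 = g(0.740818) = 0.476724
x_3 = g(0.476724) = 0.620814
x_4 = g(0.620814) = 0.537507
x_5 = g(0.537507) = 0.584203
x_6 = g(0.584203) = 0.557550
x_7 = g(0.557550) = 0.572610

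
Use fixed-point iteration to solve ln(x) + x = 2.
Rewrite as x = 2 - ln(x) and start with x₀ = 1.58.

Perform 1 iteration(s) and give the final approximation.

Equation: ln(x) + x = 2
Fixed-point form: x = 2 - ln(x)
x₀ = 1.58

x_1 = g(1.580000) = 1.542575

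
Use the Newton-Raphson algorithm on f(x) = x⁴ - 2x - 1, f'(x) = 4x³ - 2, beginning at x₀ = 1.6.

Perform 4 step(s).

f(x) = x⁴ - 2x - 1
f'(x) = 4x³ - 2
x₀ = 1.6

Newton-Raphson formula: x_{n+1} = x_n - f(x_n)/f'(x_n)

Iteration 1:
  f(1.600000) = 2.353600
  f'(1.600000) = 14.384000
  x_1 = 1.600000 - 2.353600/14.384000 = 1.436374
Iteration 2:
  f(1.436374) = 0.383921
  f'(1.436374) = 9.853930
  x_2 = 1.436374 - 0.383921/9.853930 = 1.397413
Iteration 3:
  f(1.397413) = 0.018454
  f'(1.397413) = 8.915255
  x_3 = 1.397413 - 0.018454/8.915255 = 1.395343
Iteration 4:
  f(1.395343) = 0.000050
  f'(1.395343) = 8.866823
  x_4 = 1.395343 - 0.000050/8.866823 = 1.395337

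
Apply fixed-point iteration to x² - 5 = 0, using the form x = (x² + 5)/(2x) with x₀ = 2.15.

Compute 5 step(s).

Equation: x² - 5 = 0
Fixed-point form: x = (x² + 5)/(2x)
x₀ = 2.15

x_1 = g(2.150000) = 2.237791
x_2 = g(2.237791) = 2.236069
x_3 = g(2.236069) = 2.236068
x_4 = g(2.236068) = 2.236068
x_5 = g(2.236068) = 2.236068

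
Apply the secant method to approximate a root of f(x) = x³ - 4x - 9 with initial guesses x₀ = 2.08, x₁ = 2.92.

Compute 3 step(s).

f(x) = x³ - 4x - 9
x₀ = 2.08, x₁ = 2.92

Secant formula: x_{n+1} = x_n - f(x_n)(x_n - x_{n-1})/(f(x_n) - f(x_{n-1}))

Iteration 1:
  f(2.080000) = -8.321088
  f(2.920000) = 4.217088
  x_2 = 2.920000 - 4.217088×(2.920000 - 2.080000)/(4.217088 - (-8.321088))
       = 2.637475
Iteration 2:
  f(2.920000) = 4.217088
  f(2.637475) = -1.202908
  x_3 = 2.637475 - (-1.202908)×(2.637475 - 2.920000)/(-1.202908 - 4.217088)
       = 2.700178
Iteration 3:
  f(2.637475) = -1.202908
  f(2.700178) = -0.113820
  x_4 = 2.700178 - (-0.113820)×(2.700178 - 2.637475)/(-0.113820 - (-1.202908))
       = 2.706731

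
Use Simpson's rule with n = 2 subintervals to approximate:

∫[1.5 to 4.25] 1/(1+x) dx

f(x) = 1/(1+x)
a = 1.5, b = 4.25, n = 2
h = (b - a)/n = 1.375000

Simpson's rule: (h/3)[f(x₀) + 4f(x₁) + 2f(x₂) + ... + f(xₙ)]

x_0 = 1.5000, f(x_0) = 0.400000, coefficient = 1
x_1 = 2.8750, f(x_1) = 0.258065, coefficient = 4
x_2 = 4.2500, f(x_2) = 0.190476, coefficient = 1

I ≈ (1.375000/3) × 1.622734 = 0.743753
Exact value: 0.741937
Error: 0.001816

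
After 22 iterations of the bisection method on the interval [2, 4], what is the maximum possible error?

Bisection error bound: |error| ≤ (b-a)/2^n
|error| ≤ (4 - 2)/2^22 = 2/2^22
|error| ≤ 0.0000004768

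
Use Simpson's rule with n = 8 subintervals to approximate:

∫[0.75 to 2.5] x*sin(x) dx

f(x) = x*sin(x)
a = 0.75, b = 2.5, n = 8
h = (b - a)/n = 0.218750

Simpson's rule: (h/3)[f(x₀) + 4f(x₁) + 2f(x₂) + ... + f(xₙ)]

x_0 = 0.7500, f(x_0) = 0.511229, coefficient = 1
x_1 = 0.9688, f(x_1) = 0.798423, coefficient = 4
x_2 = 1.1875, f(x_2) = 1.101331, coefficient = 2
x_3 = 1.4062, f(x_3) = 1.387255, coefficient = 4
x_4 = 1.6250, f(x_4) = 1.622613, coefficient = 2
x_5 = 1.8438, f(x_5) = 1.775492, coefficient = 4
x_6 = 2.0625, f(x_6) = 1.818155, coefficient = 2
x_7 = 2.2812, f(x_7) = 1.729338, coefficient = 4
x_8 = 2.5000, f(x_8) = 1.496180, coefficient = 1

I ≈ (0.218750/3) × 33.853645 = 2.468495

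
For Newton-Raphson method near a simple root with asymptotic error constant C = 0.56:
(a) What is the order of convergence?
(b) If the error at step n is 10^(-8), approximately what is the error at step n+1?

(a) Newton-Raphson has quadratic (order 2) convergence near simple roots.
    This means |e_{n+1}| ≈ C|e_n|².

(b) With |e_n| = 10^(-8) and C = 0.56:
    |e_{n+1}| ≈ 0.56 × (10^(-8))² = 0.56 × 10^(-16)

(a) 2 (quadratic); (b) |e_{n+1}| ≈ 5.600e-17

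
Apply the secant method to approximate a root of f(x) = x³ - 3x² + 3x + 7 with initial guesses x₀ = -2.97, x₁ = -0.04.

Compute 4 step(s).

f(x) = x³ - 3x² + 3x + 7
x₀ = -2.97, x₁ = -0.04

Secant formula: x_{n+1} = x_n - f(x_n)(x_n - x_{n-1})/(f(x_n) - f(x_{n-1}))

Iteration 1:
  f(-2.970000) = -54.570773
  f(-0.040000) = 6.875136
  x_2 = -0.040000 - 6.875136×(-0.040000 - (-2.970000))/(6.875136 - (-54.570773))
       = -0.367835
Iteration 2:
  f(-0.040000) = 6.875136
  f(-0.367835) = 5.440816
  x_3 = -0.367835 - 5.440816×(-0.367835 - (-0.040000))/(5.440816 - 6.875136)
       = -1.611416
Iteration 3:
  f(-0.367835) = 5.440816
  f(-1.611416) = -9.808526
  x_4 = -1.611416 - (-9.808526)×(-1.611416 - (-0.367835))/(-9.808526 - 5.440816)
       = -0.811533
Iteration 4:
  f(-1.611416) = -9.808526
  f(-0.811533) = 2.055183
  x_5 = -0.811533 - 2.055183×(-0.811533 - (-1.611416))/(2.055183 - (-9.808526))
       = -0.950099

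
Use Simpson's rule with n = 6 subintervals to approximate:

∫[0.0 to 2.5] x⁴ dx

f(x) = x⁴
a = 0.0, b = 2.5, n = 6
h = (b - a)/n = 0.416667

Simpson's rule: (h/3)[f(x₀) + 4f(x₁) + 2f(x₂) + ... + f(xₙ)]

x_0 = 0.0000, f(x_0) = 0.000000, coefficient = 1
x_1 = 0.4167, f(x_1) = 0.030141, coefficient = 4
x_2 = 0.8333, f(x_2) = 0.482253, coefficient = 2
x_3 = 1.2500, f(x_3) = 2.441406, coefficient = 4
x_4 = 1.6667, f(x_4) = 7.716049, coefficient = 2
x_5 = 2.0833, f(x_5) = 18.838011, coefficient = 4
x_6 = 2.5000, f(x_6) = 39.062500, coefficient = 1

I ≈ (0.416667/3) × 140.697338 = 19.541297
Exact value: 19.531250
Error: 0.010047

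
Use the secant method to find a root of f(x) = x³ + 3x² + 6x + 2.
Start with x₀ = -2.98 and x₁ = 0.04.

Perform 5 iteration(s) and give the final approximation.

f(x) = x³ + 3x² + 6x + 2
x₀ = -2.98, x₁ = 0.04

Secant formula: x_{n+1} = x_n - f(x_n)(x_n - x_{n-1})/(f(x_n) - f(x_{n-1}))

Iteration 1:
  f(-2.980000) = -15.702392
  f(0.040000) = 2.244864
  x_2 = 0.040000 - 2.244864×(0.040000 - (-2.980000))/(2.244864 - (-15.702392))
       = -0.337745
Iteration 2:
  f(0.040000) = 2.244864
  f(-0.337745) = 0.277217
  x_3 = -0.337745 - 0.277217×(-0.337745 - 0.040000)/(0.277217 - 2.244864)
       = -0.390965
Iteration 3:
  f(-0.337745) = 0.277217
  f(-0.390965) = 0.053011
  x_4 = -0.390965 - 0.053011×(-0.390965 - (-0.337745))/(0.053011 - 0.277217)
       = -0.403548
Iteration 4:
  f(-0.390965) = 0.053011
  f(-0.403548) = 0.001547
  x_5 = -0.403548 - 0.001547×(-0.403548 - (-0.390965))/(0.001547 - 0.053011)
       = -0.403926
Iteration 5:
  f(-0.403548) = 0.001547
  f(-0.403926) = 0.000009
  x_6 = -0.403926 - 0.000009×(-0.403926 - (-0.403548))/(0.000009 - 0.001547)
       = -0.403928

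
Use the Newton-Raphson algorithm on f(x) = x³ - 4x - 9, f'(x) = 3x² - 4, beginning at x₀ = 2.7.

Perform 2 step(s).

f(x) = x³ - 4x - 9
f'(x) = 3x² - 4
x₀ = 2.7

Newton-Raphson formula: x_{n+1} = x_n - f(x_n)/f'(x_n)

Iteration 1:
  f(2.700000) = -0.117000
  f'(2.700000) = 17.870000
  x_1 = 2.700000 - (-0.117000)/17.870000 = 2.706547
Iteration 2:
  f(2.706547) = 0.000348
  f'(2.706547) = 17.976195
  x_2 = 2.706547 - 0.000348/17.976195 = 2.706528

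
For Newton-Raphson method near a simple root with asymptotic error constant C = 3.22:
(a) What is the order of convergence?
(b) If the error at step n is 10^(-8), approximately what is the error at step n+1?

(a) Newton-Raphson has quadratic (order 2) convergence near simple roots.
    This means |e_{n+1}| ≈ C|e_n|².

(b) With |e_n| = 10^(-8) and C = 3.22:
    |e_{n+1}| ≈ 3.22 × (10^(-8))² = 3.22 × 10^(-16)

(a) 2 (quadratic); (b) |e_{n+1}| ≈ 3.220e-16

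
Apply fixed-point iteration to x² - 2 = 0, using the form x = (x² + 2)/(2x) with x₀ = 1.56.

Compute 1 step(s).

Equation: x² - 2 = 0
Fixed-point form: x = (x² + 2)/(2x)
x₀ = 1.56

x_1 = g(1.560000) = 1.421026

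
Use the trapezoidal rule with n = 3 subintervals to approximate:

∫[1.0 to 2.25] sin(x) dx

f(x) = sin(x)
a = 1.0, b = 2.25, n = 3
h = (b - a)/n = 0.416667

Trapezoidal rule: (h/2)[f(x₀) + 2f(x₁) + 2f(x₂) + ... + f(xₙ)]

x_0 = 1.0000, f(x_0) = 0.841471, coefficient = 1
x_1 = 1.4167, f(x_1) = 0.988146, coefficient = 2
x_2 = 1.8333, f(x_2) = 0.965735, coefficient = 2
x_3 = 2.2500, f(x_3) = 0.778073, coefficient = 1

I ≈ (0.416667/2) × 5.527305 = 1.151522
Exact value: 1.168476
Error: 0.016954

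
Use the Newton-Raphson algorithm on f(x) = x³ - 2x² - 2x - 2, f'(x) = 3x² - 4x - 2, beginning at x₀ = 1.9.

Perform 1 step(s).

f(x) = x³ - 2x² - 2x - 2
f'(x) = 3x² - 4x - 2
x₀ = 1.9

Newton-Raphson formula: x_{n+1} = x_n - f(x_n)/f'(x_n)

Iteration 1:
  f(1.900000) = -6.161000
  f'(1.900000) = 1.230000
  x_1 = 1.900000 - (-6.161000)/1.230000 = 6.908943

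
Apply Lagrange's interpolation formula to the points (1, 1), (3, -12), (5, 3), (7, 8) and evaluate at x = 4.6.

Lagrange interpolation formula:
P(x) = Σ yᵢ × Lᵢ(x)
where Lᵢ(x) = Π_{j≠i} (x - xⱼ)/(xᵢ - xⱼ)

L_0(4.6) = (4.6 - 3)/(1 - 3) × (4.6 - 5)/(1 - 5) × (4.6 - 7)/(1 - 7) = -0.032000
L_1(4.6) = (4.6 - 1)/(3 - 1) × (4.6 - 5)/(3 - 5) × (4.6 - 7)/(3 - 7) = 0.216000
L_2(4.6) = (4.6 - 1)/(5 - 1) × (4.6 - 3)/(5 - 3) × (4.6 - 7)/(5 - 7) = 0.864000
L_3(4.6) = (4.6 - 1)/(7 - 1) × (4.6 - 3)/(7 - 3) × (4.6 - 5)/(7 - 5) = -0.048000

P(4.6) = 1×L_0(4.6) + (-12)×L_1(4.6) + 3×L_2(4.6) + 8×L_3(4.6)
P(4.6) = -0.416000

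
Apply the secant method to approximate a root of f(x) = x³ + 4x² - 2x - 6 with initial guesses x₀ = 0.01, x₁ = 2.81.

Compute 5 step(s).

f(x) = x³ + 4x² - 2x - 6
x₀ = 0.01, x₁ = 2.81

Secant formula: x_{n+1} = x_n - f(x_n)(x_n - x_{n-1})/(f(x_n) - f(x_{n-1}))

Iteration 1:
  f(0.010000) = -6.019599
  f(2.810000) = 42.152441
  x_2 = 2.810000 - 42.152441×(2.810000 - 0.010000)/(42.152441 - (-6.019599))
       = 0.359889
Iteration 2:
  f(2.810000) = 42.152441
  f(0.359889) = -6.155085
  x_3 = 0.359889 - (-6.155085)×(0.359889 - 2.810000)/(-6.155085 - 42.152441)
       = 0.672069
Iteration 3:
  f(0.359889) = -6.155085
  f(0.672069) = -5.233873
  x_4 = 0.672069 - (-5.233873)×(0.672069 - 0.359889)/(-5.233873 - (-6.155085))
       = 2.445722
Iteration 4:
  f(0.672069) = -5.233873
  f(2.445722) = 27.663987
  x_5 = 2.445722 - 27.663987×(2.445722 - 0.672069)/(27.663987 - (-5.233873))
       = 0.954248
Iteration 5:
  f(2.445722) = 27.663987
  f(0.954248) = -3.397214
  x_6 = 0.954248 - (-3.397214)×(0.954248 - 2.445722)/(-3.397214 - 27.663987)
       = 1.117373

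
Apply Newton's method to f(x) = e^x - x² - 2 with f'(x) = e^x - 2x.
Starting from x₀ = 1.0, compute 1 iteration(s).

f(x) = e^x - x² - 2
f'(x) = e^x - 2x
x₀ = 1.0

Newton-Raphson formula: x_{n+1} = x_n - f(x_n)/f'(x_n)

Iteration 1:
  f(1.000000) = -0.281718
  f'(1.000000) = 0.718282
  x_1 = 1.000000 - (-0.281718)/0.718282 = 1.392211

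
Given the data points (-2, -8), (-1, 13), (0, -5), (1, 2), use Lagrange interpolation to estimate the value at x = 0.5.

Lagrange interpolation formula:
P(x) = Σ yᵢ × Lᵢ(x)
where Lᵢ(x) = Π_{j≠i} (x - xⱼ)/(xᵢ - xⱼ)

L_0(0.5) = (0.5 - (-1))/(-2 - (-1)) × (0.5 - 0)/(-2 - 0) × (0.5 - 1)/(-2 - 1) = 0.062500
L_1(0.5) = (0.5 - (-2))/(-1 - (-2)) × (0.5 - 0)/(-1 - 0) × (0.5 - 1)/(-1 - 1) = -0.312500
L_2(0.5) = (0.5 - (-2))/(0 - (-2)) × (0.5 - (-1))/(0 - (-1)) × (0.5 - 1)/(0 - 1) = 0.937500
L_3(0.5) = (0.5 - (-2))/(1 - (-2)) × (0.5 - (-1))/(1 - (-1)) × (0.5 - 0)/(1 - 0) = 0.312500

P(0.5) = (-8)×L_0(0.5) + 13×L_1(0.5) + (-5)×L_2(0.5) + 2×L_3(0.5)
P(0.5) = -8.625000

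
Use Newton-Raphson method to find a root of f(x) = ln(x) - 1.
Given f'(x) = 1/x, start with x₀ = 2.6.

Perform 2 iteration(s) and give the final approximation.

f(x) = ln(x) - 1
f'(x) = 1/x
x₀ = 2.6

Newton-Raphson formula: x_{n+1} = x_n - f(x_n)/f'(x_n)

Iteration 1:
  f(2.600000) = -0.044489
  f'(2.600000) = 0.384615
  x_1 = 2.600000 - (-0.044489)/0.384615 = 2.715670
Iteration 2:
  f(2.715670) = -0.000961
  f'(2.715670) = 0.368233
  x_2 = 2.715670 - (-0.000961)/0.368233 = 2.718281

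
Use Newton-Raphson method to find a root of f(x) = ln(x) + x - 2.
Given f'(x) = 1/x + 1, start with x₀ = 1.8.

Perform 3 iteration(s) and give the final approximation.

f(x) = ln(x) + x - 2
f'(x) = 1/x + 1
x₀ = 1.8

Newton-Raphson formula: x_{n+1} = x_n - f(x_n)/f'(x_n)

Iteration 1:
  f(1.800000) = 0.387787
  f'(1.800000) = 1.555556
  x_1 = 1.800000 - 0.387787/1.555556 = 1.550709
Iteration 2:
  f(1.550709) = -0.010579
  f'(1.550709) = 1.644866
  x_2 = 1.550709 - (-0.010579)/1.644866 = 1.557140
Iteration 3:
  f(1.557140) = -0.000009
  f'(1.557140) = 1.642203
  x_3 = 1.557140 - (-0.000009)/1.642203 = 1.557146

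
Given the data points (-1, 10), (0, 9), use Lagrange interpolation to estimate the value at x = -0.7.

Lagrange interpolation formula:
P(x) = Σ yᵢ × Lᵢ(x)
where Lᵢ(x) = Π_{j≠i} (x - xⱼ)/(xᵢ - xⱼ)

L_0(-0.7) = (-0.7 - 0)/(-1 - 0) = 0.700000
L_1(-0.7) = (-0.7 - (-1))/(0 - (-1)) = 0.300000

P(-0.7) = 10×L_0(-0.7) + 9×L_1(-0.7)
P(-0.7) = 9.700000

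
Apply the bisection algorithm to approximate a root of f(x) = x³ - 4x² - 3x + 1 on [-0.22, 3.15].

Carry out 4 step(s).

f(x) = x³ - 4x² - 3x + 1
Initial interval: [-0.22, 3.15]

Iteration 1:
  c_1 = (-0.220000 + 3.150000)/2 = 1.465000
  f(c_1) = f(1.465000) = -8.835680
  f(a) × f(c) < 0, new interval: [-0.220000, 1.465000]
Iteration 2:
  c_2 = (-0.220000 + 1.465000)/2 = 0.622500
  f(c_2) = f(0.622500) = -2.176302
  f(a) × f(c) < 0, new interval: [-0.220000, 0.622500]
Iteration 3:
  c_3 = (-0.220000 + 0.622500)/2 = 0.201250
  f(c_3) = f(0.201250) = 0.242395
  f(a) × f(c) ≥ 0, new interval: [0.201250, 0.622500]
Iteration 4:
  c_4 = (0.201250 + 0.622500)/2 = 0.411875
  f(c_4) = f(0.411875) = -0.844318
  f(a) × f(c) < 0, new interval: [0.201250, 0.411875]

After 4 iteration(s), the approximation is c_4 = 0.411875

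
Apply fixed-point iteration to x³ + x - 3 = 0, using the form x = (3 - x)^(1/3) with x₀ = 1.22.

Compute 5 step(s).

Equation: x³ + x - 3 = 0
Fixed-point form: x = (3 - x)^(1/3)
x₀ = 1.22

x_1 = g(1.220000) = 1.211918
x_2 = g(1.211918) = 1.213750
x_3 = g(1.213750) = 1.213335
x_4 = g(1.213335) = 1.213429
x_5 = g(1.213429) = 1.213408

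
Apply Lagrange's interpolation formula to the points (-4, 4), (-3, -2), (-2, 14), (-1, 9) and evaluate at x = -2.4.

Lagrange interpolation formula:
P(x) = Σ yᵢ × Lᵢ(x)
where Lᵢ(x) = Π_{j≠i} (x - xⱼ)/(xᵢ - xⱼ)

L_0(-2.4) = (-2.4 - (-3))/(-4 - (-3)) × (-2.4 - (-2))/(-4 - (-2)) × (-2.4 - (-1))/(-4 - (-1)) = -0.056000
L_1(-2.4) = (-2.4 - (-4))/(-3 - (-4)) × (-2.4 - (-2))/(-3 - (-2)) × (-2.4 - (-1))/(-3 - (-1)) = 0.448000
L_2(-2.4) = (-2.4 - (-4))/(-2 - (-4)) × (-2.4 - (-3))/(-2 - (-3)) × (-2.4 - (-1))/(-2 - (-1)) = 0.672000
L_3(-2.4) = (-2.4 - (-4))/(-1 - (-4)) × (-2.4 - (-3))/(-1 - (-3)) × (-2.4 - (-2))/(-1 - (-2)) = -0.064000

P(-2.4) = 4×L_0(-2.4) + (-2)×L_1(-2.4) + 14×L_2(-2.4) + 9×L_3(-2.4)
P(-2.4) = 7.712000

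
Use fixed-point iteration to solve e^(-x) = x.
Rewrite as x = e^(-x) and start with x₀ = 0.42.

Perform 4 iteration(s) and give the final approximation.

Equation: e^(-x) = x
Fixed-point form: x = e^(-x)
x₀ = 0.42

x_1 = g(0.420000) = 0.657047
x_2 = g(0.657047) = 0.518380
x_3 = g(0.518380) = 0.595484
x_4 = g(0.595484) = 0.551295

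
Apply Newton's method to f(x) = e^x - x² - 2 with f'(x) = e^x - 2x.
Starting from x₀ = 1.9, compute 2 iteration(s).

f(x) = e^x - x² - 2
f'(x) = e^x - 2x
x₀ = 1.9

Newton-Raphson formula: x_{n+1} = x_n - f(x_n)/f'(x_n)

Iteration 1:
  f(1.900000) = 1.075894
  f'(1.900000) = 2.885894
  x_1 = 1.900000 - 1.075894/2.885894 = 1.527189
Iteration 2:
  f(1.527189) = 0.272906
  f'(1.527189) = 1.550834
  x_2 = 1.527189 - 0.272906/1.550834 = 1.351215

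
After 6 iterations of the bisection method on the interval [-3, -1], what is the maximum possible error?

Bisection error bound: |error| ≤ (b-a)/2^n
|error| ≤ (-1 - (-3))/2^6 = 2/2^6
|error| ≤ 0.0312500000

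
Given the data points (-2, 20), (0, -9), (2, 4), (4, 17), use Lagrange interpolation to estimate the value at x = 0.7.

Lagrange interpolation formula:
P(x) = Σ yᵢ × Lᵢ(x)
where Lᵢ(x) = Π_{j≠i} (x - xⱼ)/(xᵢ - xⱼ)

L_0(0.7) = (0.7 - 0)/(-2 - 0) × (0.7 - 2)/(-2 - 2) × (0.7 - 4)/(-2 - 4) = -0.062562
L_1(0.7) = (0.7 - (-2))/(0 - (-2)) × (0.7 - 2)/(0 - 2) × (0.7 - 4)/(0 - 4) = 0.723938
L_2(0.7) = (0.7 - (-2))/(2 - (-2)) × (0.7 - 0)/(2 - 0) × (0.7 - 4)/(2 - 4) = 0.389812
L_3(0.7) = (0.7 - (-2))/(4 - (-2)) × (0.7 - 0)/(4 - 0) × (0.7 - 2)/(4 - 2) = -0.051188

P(0.7) = 20×L_0(0.7) + (-9)×L_1(0.7) + 4×L_2(0.7) + 17×L_3(0.7)
P(0.7) = -7.077625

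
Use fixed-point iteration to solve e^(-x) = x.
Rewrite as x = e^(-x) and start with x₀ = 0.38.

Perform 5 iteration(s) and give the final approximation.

Equation: e^(-x) = x
Fixed-point form: x = e^(-x)
x₀ = 0.38

x_1 = g(0.380000) = 0.683861
x_2 = g(0.683861) = 0.504665
x_3 = g(0.504665) = 0.603708
x_4 = g(0.603708) = 0.546780
x_5 = g(0.546780) = 0.578810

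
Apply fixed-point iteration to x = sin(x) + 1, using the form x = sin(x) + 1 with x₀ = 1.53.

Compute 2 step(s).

Equation: x = sin(x) + 1
Fixed-point form: x = sin(x) + 1
x₀ = 1.53

x_1 = g(1.530000) = 1.999168
x_2 = g(1.999168) = 1.909643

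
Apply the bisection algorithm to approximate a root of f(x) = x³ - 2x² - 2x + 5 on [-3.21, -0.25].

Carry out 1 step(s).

f(x) = x³ - 2x² - 2x + 5
Initial interval: [-3.21, -0.25]

Iteration 1:
  c_1 = (-3.210000 + (-0.250000))/2 = -1.730000
  f(c_1) = f(-1.730000) = -2.703517
  f(a) × f(c) ≥ 0, new interval: [-1.730000, -0.250000]

After 1 iteration(s), the approximation is c_1 = -1.730000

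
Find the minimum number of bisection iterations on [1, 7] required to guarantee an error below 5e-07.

We need (b-a)/2^n ≤ 5e-07
(7 - 1)/2^n ≤ 5e-07
6/2^n ≤ 5e-07
2^n ≥ 12000000
n ≥ log₂(12000000) = 23.52
n ≥ 24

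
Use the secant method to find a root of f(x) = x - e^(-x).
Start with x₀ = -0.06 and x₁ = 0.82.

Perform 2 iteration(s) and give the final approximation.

f(x) = x - e^(-x)
x₀ = -0.06, x₁ = 0.82

Secant formula: x_{n+1} = x_n - f(x_n)(x_n - x_{n-1})/(f(x_n) - f(x_{n-1}))

Iteration 1:
  f(-0.060000) = -1.121837
  f(0.820000) = 0.379568
  x_2 = 0.820000 - 0.379568×(0.820000 - (-0.060000))/(0.379568 - (-1.121837))
       = 0.597528
Iteration 2:
  f(0.820000) = 0.379568
  f(0.597528) = 0.047358
  x_3 = 0.597528 - 0.047358×(0.597528 - 0.820000)/(0.047358 - 0.379568)
       = 0.565814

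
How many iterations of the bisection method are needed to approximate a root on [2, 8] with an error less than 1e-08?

We need (b-a)/2^n ≤ 1e-08
(8 - 2)/2^n ≤ 1e-08
6/2^n ≤ 1e-08
2^n ≥ 600000000
n ≥ log₂(600000000) = 29.16
n ≥ 30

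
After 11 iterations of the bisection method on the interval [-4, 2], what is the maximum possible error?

Bisection error bound: |error| ≤ (b-a)/2^n
|error| ≤ (2 - (-4))/2^11 = 6/2^11
|error| ≤ 0.0029296875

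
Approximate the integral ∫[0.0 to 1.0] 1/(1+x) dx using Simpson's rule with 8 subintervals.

f(x) = 1/(1+x)
a = 0.0, b = 1.0, n = 8
h = (b - a)/n = 0.125000

Simpson's rule: (h/3)[f(x₀) + 4f(x₁) + 2f(x₂) + ... + f(xₙ)]

x_0 = 0.0000, f(x_0) = 1.000000, coefficient = 1
x_1 = 0.1250, f(x_1) = 0.888889, coefficient = 4
x_2 = 0.2500, f(x_2) = 0.800000, coefficient = 2
x_3 = 0.3750, f(x_3) = 0.727273, coefficient = 4
x_4 = 0.5000, f(x_4) = 0.666667, coefficient = 2
x_5 = 0.6250, f(x_5) = 0.615385, coefficient = 4
x_6 = 0.7500, f(x_6) = 0.571429, coefficient = 2
x_7 = 0.8750, f(x_7) = 0.533333, coefficient = 4
x_8 = 1.0000, f(x_8) = 0.500000, coefficient = 1

I ≈ (0.125000/3) × 16.635709 = 0.693155
Exact value: 0.693147
Error: 0.000007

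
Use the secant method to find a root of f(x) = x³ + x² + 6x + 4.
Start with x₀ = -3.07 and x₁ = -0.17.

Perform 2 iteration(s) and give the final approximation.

f(x) = x³ + x² + 6x + 4
x₀ = -3.07, x₁ = -0.17

Secant formula: x_{n+1} = x_n - f(x_n)(x_n - x_{n-1})/(f(x_n) - f(x_{n-1}))

Iteration 1:
  f(-3.070000) = -33.929543
  f(-0.170000) = 3.003987
  x_2 = -0.170000 - 3.003987×(-0.170000 - (-3.070000))/(3.003987 - (-33.929543))
       = -0.405871
Iteration 2:
  f(-0.170000) = 3.003987
  f(-0.405871) = 1.662644
  x_3 = -0.405871 - 1.662644×(-0.405871 - (-0.170000))/(1.662644 - 3.003987)
       = -0.698242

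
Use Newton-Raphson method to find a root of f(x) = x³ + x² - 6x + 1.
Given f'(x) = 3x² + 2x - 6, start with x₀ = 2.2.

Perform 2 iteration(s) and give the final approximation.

f(x) = x³ + x² - 6x + 1
f'(x) = 3x² + 2x - 6
x₀ = 2.2

Newton-Raphson formula: x_{n+1} = x_n - f(x_n)/f'(x_n)

Iteration 1:
  f(2.200000) = 3.288000
  f'(2.200000) = 12.920000
  x_1 = 2.200000 - 3.288000/12.920000 = 1.945511
Iteration 2:
  f(1.945511) = 0.475730
  f'(1.945511) = 9.246059
  x_2 = 1.945511 - 0.475730/9.246059 = 1.894059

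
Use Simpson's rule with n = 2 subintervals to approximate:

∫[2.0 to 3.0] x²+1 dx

f(x) = x²+1
a = 2.0, b = 3.0, n = 2
h = (b - a)/n = 0.500000

Simpson's rule: (h/3)[f(x₀) + 4f(x₁) + 2f(x₂) + ... + f(xₙ)]

x_0 = 2.0000, f(x_0) = 5.000000, coefficient = 1
x_1 = 2.5000, f(x_1) = 7.250000, coefficient = 4
x_2 = 3.0000, f(x_2) = 10.000000, coefficient = 1

I ≈ (0.500000/3) × 44.000000 = 7.333333
Exact value: 7.333333
Error: 0.000000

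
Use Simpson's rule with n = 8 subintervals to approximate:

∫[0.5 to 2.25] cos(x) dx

f(x) = cos(x)
a = 0.5, b = 2.25, n = 8
h = (b - a)/n = 0.218750

Simpson's rule: (h/3)[f(x₀) + 4f(x₁) + 2f(x₂) + ... + f(xₙ)]

x_0 = 0.5000, f(x_0) = 0.877583, coefficient = 1
x_1 = 0.7188, f(x_1) = 0.752629, coefficient = 4
x_2 = 0.9375, f(x_2) = 0.591805, coefficient = 2
x_3 = 1.1562, f(x_3) = 0.402775, coefficient = 4
x_4 = 1.3750, f(x_4) = 0.194548, coefficient = 2
x_5 = 1.5938, f(x_5) = -0.022952, coefficient = 4
x_6 = 1.8125, f(x_6) = -0.239357, coefficient = 2
x_7 = 2.0312, f(x_7) = -0.444355, coefficient = 4
x_8 = 2.2500, f(x_8) = -0.628174, coefficient = 1

I ≈ (0.218750/3) × 4.095792 = 0.298651
Exact value: 0.298648
Error: 0.000004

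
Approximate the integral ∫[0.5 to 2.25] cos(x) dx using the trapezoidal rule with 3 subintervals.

f(x) = cos(x)
a = 0.5, b = 2.25, n = 3
h = (b - a)/n = 0.583333

Trapezoidal rule: (h/2)[f(x₀) + 2f(x₁) + 2f(x₂) + ... + f(xₙ)]

x_0 = 0.5000, f(x_0) = 0.877583, coefficient = 1
x_1 = 1.0833, f(x_1) = 0.468386, coefficient = 2
x_2 = 1.6667, f(x_2) = -0.095724, coefficient = 2
x_3 = 2.2500, f(x_3) = -0.628174, coefficient = 1

I ≈ (0.583333/2) × 0.994734 = 0.290131
Exact value: 0.298648
Error: 0.008517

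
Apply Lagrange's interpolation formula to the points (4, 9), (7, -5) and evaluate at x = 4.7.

Lagrange interpolation formula:
P(x) = Σ yᵢ × Lᵢ(x)
where Lᵢ(x) = Π_{j≠i} (x - xⱼ)/(xᵢ - xⱼ)

L_0(4.7) = (4.7 - 7)/(4 - 7) = 0.766667
L_1(4.7) = (4.7 - 4)/(7 - 4) = 0.233333

P(4.7) = 9×L_0(4.7) + (-5)×L_1(4.7)
P(4.7) = 5.733333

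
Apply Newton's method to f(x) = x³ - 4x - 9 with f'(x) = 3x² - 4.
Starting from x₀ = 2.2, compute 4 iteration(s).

f(x) = x³ - 4x - 9
f'(x) = 3x² - 4
x₀ = 2.2

Newton-Raphson formula: x_{n+1} = x_n - f(x_n)/f'(x_n)

Iteration 1:
  f(2.200000) = -7.152000
  f'(2.200000) = 10.520000
  x_1 = 2.200000 - (-7.152000)/10.520000 = 2.879848
Iteration 2:
  f(2.879848) = 3.364696
  f'(2.879848) = 20.880572
  x_2 = 2.879848 - 3.364696/20.880572 = 2.718708
Iteration 3:
  f(2.718708) = 0.220151
  f'(2.718708) = 18.174118
  x_3 = 2.718708 - 0.220151/18.174118 = 2.706594
Iteration 4:
  f(2.706594) = 0.001195
  f'(2.706594) = 17.976960
  x_4 = 2.706594 - 0.001195/17.976960 = 2.706528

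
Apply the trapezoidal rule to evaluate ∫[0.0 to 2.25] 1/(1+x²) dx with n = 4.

f(x) = 1/(1+x²)
a = 0.0, b = 2.25, n = 4
h = (b - a)/n = 0.562500

Trapezoidal rule: (h/2)[f(x₀) + 2f(x₁) + 2f(x₂) + ... + f(xₙ)]

x_0 = 0.0000, f(x_0) = 1.000000, coefficient = 1
x_1 = 0.5625, f(x_1) = 0.759644, coefficient = 2
x_2 = 1.1250, f(x_2) = 0.441379, coefficient = 2
x_3 = 1.6875, f(x_3) = 0.259898, coefficient = 2
x_4 = 2.2500, f(x_4) = 0.164948, coefficient = 1

I ≈ (0.562500/2) × 4.086792 = 1.149410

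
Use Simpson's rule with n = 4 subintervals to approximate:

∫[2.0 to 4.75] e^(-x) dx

f(x) = e^(-x)
a = 2.0, b = 4.75, n = 4
h = (b - a)/n = 0.687500

Simpson's rule: (h/3)[f(x₀) + 4f(x₁) + 2f(x₂) + ... + f(xₙ)]

x_0 = 2.0000, f(x_0) = 0.135335, coefficient = 1
x_1 = 2.6875, f(x_1) = 0.068051, coefficient = 4
x_2 = 3.3750, f(x_2) = 0.034218, coefficient = 2
x_3 = 4.0625, f(x_3) = 0.017206, coefficient = 4
x_4 = 4.7500, f(x_4) = 0.008652, coefficient = 1

I ≈ (0.687500/3) × 0.553450 = 0.126832
Exact value: 0.126684
Error: 0.000149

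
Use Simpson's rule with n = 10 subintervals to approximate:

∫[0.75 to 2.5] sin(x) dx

f(x) = sin(x)
a = 0.75, b = 2.5, n = 10
h = (b - a)/n = 0.175000

Simpson's rule: (h/3)[f(x₀) + 4f(x₁) + 2f(x₂) + ... + f(xₙ)]

x_0 = 0.7500, f(x_0) = 0.681639, coefficient = 1
x_1 = 0.9250, f(x_1) = 0.798621, coefficient = 4
x_2 = 1.1000, f(x_2) = 0.891207, coefficient = 2
x_3 = 1.2750, f(x_3) = 0.956570, coefficient = 4
x_4 = 1.4500, f(x_4) = 0.992713, coefficient = 2
x_5 = 1.6250, f(x_5) = 0.998531, coefficient = 4
x_6 = 1.8000, f(x_6) = 0.973848, coefficient = 2
x_7 = 1.9750, f(x_7) = 0.919416, coefficient = 4
x_8 = 2.1500, f(x_8) = 0.836899, coefficient = 2
x_9 = 2.3250, f(x_9) = 0.728817, coefficient = 4
x_10 = 2.5000, f(x_10) = 0.598472, coefficient = 1

I ≈ (0.175000/3) × 26.277266 = 1.532841
Exact value: 1.532832
Error: 0.000008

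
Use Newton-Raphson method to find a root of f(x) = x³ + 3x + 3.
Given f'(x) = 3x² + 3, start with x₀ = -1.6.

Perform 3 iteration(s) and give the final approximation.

f(x) = x³ + 3x + 3
f'(x) = 3x² + 3
x₀ = -1.6

Newton-Raphson formula: x_{n+1} = x_n - f(x_n)/f'(x_n)

Iteration 1:
  f(-1.600000) = -5.896000
  f'(-1.600000) = 10.680000
  x_1 = -1.600000 - (-5.896000)/10.680000 = -1.047940
Iteration 2:
  f(-1.047940) = -1.294645
  f'(-1.047940) = 6.294535
  x_2 = -1.047940 - (-1.294645)/6.294535 = -0.842262
Iteration 3:
  f(-0.842262) = -0.124293
  f'(-0.842262) = 5.128218
  x_3 = -0.842262 - (-0.124293)/5.128218 = -0.818025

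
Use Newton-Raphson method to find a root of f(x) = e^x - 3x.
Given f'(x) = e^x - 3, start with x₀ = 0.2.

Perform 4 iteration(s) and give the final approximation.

f(x) = e^x - 3x
f'(x) = e^x - 3
x₀ = 0.2

Newton-Raphson formula: x_{n+1} = x_n - f(x_n)/f'(x_n)

Iteration 1:
  f(0.200000) = 0.621403
  f'(0.200000) = -1.778597
  x_1 = 0.200000 - 0.621403/(-1.778597) = 0.549378
Iteration 2:
  f(0.549378) = 0.084041
  f'(0.549378) = -1.267825
  x_2 = 0.549378 - 0.084041/(-1.267825) = 0.615666
Iteration 3:
  f(0.615666) = 0.003891
  f'(0.615666) = -1.149112
  x_3 = 0.615666 - 0.003891/(-1.149112) = 0.619052
Iteration 4:
  f(0.619052) = 0.000011
  f'(0.619052) = -1.142833
  x_4 = 0.619052 - 0.000011/(-1.142833) = 0.619061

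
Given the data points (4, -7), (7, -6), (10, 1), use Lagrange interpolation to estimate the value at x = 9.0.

Lagrange interpolation formula:
P(x) = Σ yᵢ × Lᵢ(x)
where Lᵢ(x) = Π_{j≠i} (x - xⱼ)/(xᵢ - xⱼ)

L_0(9.0) = (9.0 - 7)/(4 - 7) × (9.0 - 10)/(4 - 10) = -0.111111
L_1(9.0) = (9.0 - 4)/(7 - 4) × (9.0 - 10)/(7 - 10) = 0.555556
L_2(9.0) = (9.0 - 4)/(10 - 4) × (9.0 - 7)/(10 - 7) = 0.555556

P(9.0) = (-7)×L_0(9.0) + (-6)×L_1(9.0) + 1×L_2(9.0)
P(9.0) = -2.000000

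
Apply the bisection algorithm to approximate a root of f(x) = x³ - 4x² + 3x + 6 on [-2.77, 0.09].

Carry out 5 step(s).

f(x) = x³ - 4x² + 3x + 6
Initial interval: [-2.77, 0.09]

Iteration 1:
  c_1 = (-2.770000 + 0.090000)/2 = -1.340000
  f(c_1) = f(-1.340000) = -7.608504
  f(a) × f(c) ≥ 0, new interval: [-1.340000, 0.090000]
Iteration 2:
  c_2 = (-1.340000 + 0.090000)/2 = -0.625000
  f(c_2) = f(-0.625000) = 2.318359
  f(a) × f(c) < 0, new interval: [-1.340000, -0.625000]
Iteration 3:
  c_3 = (-1.340000 + (-0.625000))/2 = -0.982500
  f(c_3) = f(-0.982500) = -1.757138
  f(a) × f(c) ≥ 0, new interval: [-0.982500, -0.625000]
Iteration 4:
  c_4 = (-0.982500 + (-0.625000))/2 = -0.803750
  f(c_4) = f(-0.803750) = 0.485460
  f(a) × f(c) < 0, new interval: [-0.982500, -0.803750]
Iteration 5:
  c_5 = (-0.982500 + (-0.803750))/2 = -0.893125
  f(c_5) = f(-0.893125) = -0.582485
  f(a) × f(c) ≥ 0, new interval: [-0.893125, -0.803750]

After 5 iteration(s), the approximation is c_5 = -0.893125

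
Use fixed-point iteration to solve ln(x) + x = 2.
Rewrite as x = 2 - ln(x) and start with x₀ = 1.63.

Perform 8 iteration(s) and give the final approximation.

Equation: ln(x) + x = 2
Fixed-point form: x = 2 - ln(x)
x₀ = 1.63

x_1 = g(1.630000) = 1.511420
x_2 = g(1.511420) = 1.586950
x_3 = g(1.586950) = 1.538186
x_4 = g(1.538186) = 1.569396
x_5 = g(1.569396) = 1.549309
x_6 = g(1.549309) = 1.562191
x_7 = g(1.562191) = 1.553911
x_8 = g(1.553911) = 1.559225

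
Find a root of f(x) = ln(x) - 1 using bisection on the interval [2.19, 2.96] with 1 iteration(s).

f(x) = ln(x) - 1
Initial interval: [2.19, 2.96]

Iteration 1:
  c_1 = (2.190000 + 2.960000)/2 = 2.575000
  f(c_1) = f(2.575000) = -0.054150
  f(a) × f(c) ≥ 0, new interval: [2.575000, 2.960000]

After 1 iteration(s), the approximation is c_1 = 2.575000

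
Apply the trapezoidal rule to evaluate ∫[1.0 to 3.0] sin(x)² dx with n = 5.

f(x) = sin(x)²
a = 1.0, b = 3.0, n = 5
h = (b - a)/n = 0.400000

Trapezoidal rule: (h/2)[f(x₀) + 2f(x₁) + 2f(x₂) + ... + f(xₙ)]

x_0 = 1.0000, f(x_0) = 0.708073, coefficient = 1
x_1 = 1.4000, f(x_1) = 0.971111, coefficient = 2
x_2 = 1.8000, f(x_2) = 0.948379, coefficient = 2
x_3 = 2.2000, f(x_3) = 0.653666, coefficient = 2
x_4 = 2.6000, f(x_4) = 0.265742, coefficient = 2
x_5 = 3.0000, f(x_5) = 0.019915, coefficient = 1

I ≈ (0.400000/2) × 6.405785 = 1.281157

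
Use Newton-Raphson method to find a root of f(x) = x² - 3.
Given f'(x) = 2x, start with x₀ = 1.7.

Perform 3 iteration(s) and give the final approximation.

f(x) = x² - 3
f'(x) = 2x
x₀ = 1.7

Newton-Raphson formula: x_{n+1} = x_n - f(x_n)/f'(x_n)

Iteration 1:
  f(1.700000) = -0.110000
  f'(1.700000) = 3.400000
  x_1 = 1.700000 - (-0.110000)/3.400000 = 1.732353
Iteration 2:
  f(1.732353) = 0.001047
  f'(1.732353) = 3.464706
  x_2 = 1.732353 - 0.001047/3.464706 = 1.732051
Iteration 3:
  f(1.732051) = 0.000000
  f'(1.732051) = 3.464102
  x_3 = 1.732051 - 0.000000/3.464102 = 1.732051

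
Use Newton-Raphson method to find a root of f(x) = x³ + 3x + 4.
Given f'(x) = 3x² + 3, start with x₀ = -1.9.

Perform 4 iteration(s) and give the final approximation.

f(x) = x³ + 3x + 4
f'(x) = 3x² + 3
x₀ = -1.9

Newton-Raphson formula: x_{n+1} = x_n - f(x_n)/f'(x_n)

Iteration 1:
  f(-1.900000) = -8.559000
  f'(-1.900000) = 13.830000
  x_1 = -1.900000 - (-8.559000)/13.830000 = -1.281128
Iteration 2:
  f(-1.281128) = -1.946085
  f'(-1.281128) = 7.923867
  x_2 = -1.281128 - (-1.946085)/7.923867 = -1.035530
Iteration 3:
  f(-1.035530) = -0.217012
  f'(-1.035530) = 6.216968
  x_3 = -1.035530 - (-0.217012)/6.216968 = -1.000624
Iteration 4:
  f(-1.000624) = -0.003743
  f'(-1.000624) = 6.003743
  x_4 = -1.000624 - (-0.003743)/6.003743 = -1.000000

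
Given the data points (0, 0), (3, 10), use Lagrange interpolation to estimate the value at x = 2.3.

Lagrange interpolation formula:
P(x) = Σ yᵢ × Lᵢ(x)
where Lᵢ(x) = Π_{j≠i} (x - xⱼ)/(xᵢ - xⱼ)

L_0(2.3) = (2.3 - 3)/(0 - 3) = 0.233333
L_1(2.3) = (2.3 - 0)/(3 - 0) = 0.766667

P(2.3) = 0×L_0(2.3) + 10×L_1(2.3)
P(2.3) = 7.666667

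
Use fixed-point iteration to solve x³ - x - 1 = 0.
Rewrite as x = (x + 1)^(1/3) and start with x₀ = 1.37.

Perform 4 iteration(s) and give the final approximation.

Equation: x³ - x - 1 = 0
Fixed-point form: x = (x + 1)^(1/3)
x₀ = 1.37

x_1 = g(1.370000) = 1.333264
x_2 = g(1.333264) = 1.326339
x_3 = g(1.326339) = 1.325026
x_4 = g(1.325026) = 1.324776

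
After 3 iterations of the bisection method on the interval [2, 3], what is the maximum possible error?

Bisection error bound: |error| ≤ (b-a)/2^n
|error| ≤ (3 - 2)/2^3 = 1/2^3
|error| ≤ 0.1250000000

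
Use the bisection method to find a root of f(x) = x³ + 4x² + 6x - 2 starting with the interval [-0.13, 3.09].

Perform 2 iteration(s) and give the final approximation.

f(x) = x³ + 4x² + 6x - 2
Initial interval: [-0.13, 3.09]

Iteration 1:
  c_1 = (-0.130000 + 3.090000)/2 = 1.480000
  f(c_1) = f(1.480000) = 18.883392
  f(a) × f(c) < 0, new interval: [-0.130000, 1.480000]
Iteration 2:
  c_2 = (-0.130000 + 1.480000)/2 = 0.675000
  f(c_2) = f(0.675000) = 4.180047
  f(a) × f(c) < 0, new interval: [-0.130000, 0.675000]

After 2 iteration(s), the approximation is c_2 = 0.675000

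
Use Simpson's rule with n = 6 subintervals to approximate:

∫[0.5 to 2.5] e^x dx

f(x) = e^x
a = 0.5, b = 2.5, n = 6
h = (b - a)/n = 0.333333

Simpson's rule: (h/3)[f(x₀) + 4f(x₁) + 2f(x₂) + ... + f(xₙ)]

x_0 = 0.5000, f(x_0) = 1.648721, coefficient = 1
x_1 = 0.8333, f(x_1) = 2.300976, coefficient = 4
x_2 = 1.1667, f(x_2) = 3.211271, coefficient = 2
x_3 = 1.5000, f(x_3) = 4.481689, coefficient = 4
x_4 = 1.8333, f(x_4) = 6.254701, coefficient = 2
x_5 = 2.1667, f(x_5) = 8.729138, coefficient = 4
x_6 = 2.5000, f(x_6) = 12.182494, coefficient = 1

I ≈ (0.333333/3) × 94.810372 = 10.534486
Exact value: 10.533773
Error: 0.000713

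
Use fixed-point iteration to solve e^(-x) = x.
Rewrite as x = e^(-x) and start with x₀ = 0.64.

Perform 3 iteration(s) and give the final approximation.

Equation: e^(-x) = x
Fixed-point form: x = e^(-x)
x₀ = 0.64

x_1 = g(0.640000) = 0.527292
x_2 = g(0.527292) = 0.590201
x_3 = g(0.590201) = 0.554216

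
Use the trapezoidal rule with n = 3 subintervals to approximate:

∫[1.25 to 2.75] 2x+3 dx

f(x) = 2x+3
a = 1.25, b = 2.75, n = 3
h = (b - a)/n = 0.500000

Trapezoidal rule: (h/2)[f(x₀) + 2f(x₁) + 2f(x₂) + ... + f(xₙ)]

x_0 = 1.2500, f(x_0) = 5.500000, coefficient = 1
x_1 = 1.7500, f(x_1) = 6.500000, coefficient = 2
x_2 = 2.2500, f(x_2) = 7.500000, coefficient = 2
x_3 = 2.7500, f(x_3) = 8.500000, coefficient = 1

I ≈ (0.500000/2) × 42.000000 = 10.500000
Exact value: 10.500000
Error: 0.000000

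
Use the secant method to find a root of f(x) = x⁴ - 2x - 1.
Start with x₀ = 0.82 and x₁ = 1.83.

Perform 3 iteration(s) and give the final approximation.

f(x) = x⁴ - 2x - 1
x₀ = 0.82, x₁ = 1.83

Secant formula: x_{n+1} = x_n - f(x_n)(x_n - x_{n-1})/(f(x_n) - f(x_{n-1}))

Iteration 1:
  f(0.820000) = -2.187878
  f(1.830000) = 6.555131
  x_2 = 1.830000 - 6.555131×(1.830000 - 0.820000)/(6.555131 - (-2.187878))
       = 1.072746
Iteration 2:
  f(1.830000) = 6.555131
  f(1.072746) = -1.821189
  x_3 = 1.072746 - (-1.821189)×(1.072746 - 1.830000)/(-1.821189 - 6.555131)
       = 1.237389
Iteration 3:
  f(1.072746) = -1.821189
  f(1.237389) = -1.130416
  x_4 = 1.237389 - (-1.130416)×(1.237389 - 1.072746)/(-1.130416 - (-1.821189))
       = 1.506819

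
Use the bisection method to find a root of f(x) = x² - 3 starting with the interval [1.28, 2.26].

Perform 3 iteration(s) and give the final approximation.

f(x) = x² - 3
Initial interval: [1.28, 2.26]

Iteration 1:
  c_1 = (1.280000 + 2.260000)/2 = 1.770000
  f(c_1) = f(1.770000) = 0.132900
  f(a) × f(c) < 0, new interval: [1.280000, 1.770000]
Iteration 2:
  c_2 = (1.280000 + 1.770000)/2 = 1.525000
  f(c_2) = f(1.525000) = -0.674375
  f(a) × f(c) ≥ 0, new interval: [1.525000, 1.770000]
Iteration 3:
  c_3 = (1.525000 + 1.770000)/2 = 1.647500
  f(c_3) = f(1.647500) = -0.285744
  f(a) × f(c) ≥ 0, new interval: [1.647500, 1.770000]

After 3 iteration(s), the approximation is c_3 = 1.647500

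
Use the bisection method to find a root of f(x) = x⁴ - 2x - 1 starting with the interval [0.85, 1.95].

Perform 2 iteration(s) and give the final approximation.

f(x) = x⁴ - 2x - 1
Initial interval: [0.85, 1.95]

Iteration 1:
  c_1 = (0.850000 + 1.950000)/2 = 1.400000
  f(c_1) = f(1.400000) = 0.041600
  f(a) × f(c) < 0, new interval: [0.850000, 1.400000]
Iteration 2:
  c_2 = (0.850000 + 1.400000)/2 = 1.125000
  f(c_2) = f(1.125000) = -1.648193
  f(a) × f(c) ≥ 0, new interval: [1.125000, 1.400000]

After 2 iteration(s), the approximation is c_2 = 1.125000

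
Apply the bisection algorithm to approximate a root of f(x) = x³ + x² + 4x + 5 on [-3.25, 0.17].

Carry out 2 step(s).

f(x) = x³ + x² + 4x + 5
Initial interval: [-3.25, 0.17]

Iteration 1:
  c_1 = (-3.250000 + 0.170000)/2 = -1.540000
  f(c_1) = f(-1.540000) = -2.440664
  f(a) × f(c) ≥ 0, new interval: [-1.540000, 0.170000]
Iteration 2:
  c_2 = (-1.540000 + 0.170000)/2 = -0.685000
  f(c_2) = f(-0.685000) = 2.407806
  f(a) × f(c) < 0, new interval: [-1.540000, -0.685000]

After 2 iteration(s), the approximation is c_2 = -0.685000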